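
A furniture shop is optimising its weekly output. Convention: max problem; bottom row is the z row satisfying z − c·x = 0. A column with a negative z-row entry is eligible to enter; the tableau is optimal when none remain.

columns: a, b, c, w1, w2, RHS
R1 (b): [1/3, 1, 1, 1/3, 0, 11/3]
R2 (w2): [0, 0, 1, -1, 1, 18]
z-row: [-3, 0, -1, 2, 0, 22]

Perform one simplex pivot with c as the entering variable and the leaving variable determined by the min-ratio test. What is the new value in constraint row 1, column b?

Ratio test on column c — row 1: (11/3)/1 = 11/3; row 2: 18/1 = 18. Minimum is 11/3 at row 1 (b leaves); pivot element 1.
Divide row 1 by 1; eliminate column c from the other rows.
In the new row 1, the b entry is the old entry divided by the pivot: 1/1 = 1.

1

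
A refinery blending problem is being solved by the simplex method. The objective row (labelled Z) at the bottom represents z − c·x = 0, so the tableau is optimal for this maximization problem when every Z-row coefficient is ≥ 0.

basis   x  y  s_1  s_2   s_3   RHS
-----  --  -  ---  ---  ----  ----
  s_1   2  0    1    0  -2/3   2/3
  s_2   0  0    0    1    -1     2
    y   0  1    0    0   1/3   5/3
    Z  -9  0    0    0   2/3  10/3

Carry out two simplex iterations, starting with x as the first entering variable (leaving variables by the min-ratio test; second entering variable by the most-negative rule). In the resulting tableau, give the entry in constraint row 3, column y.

Ratio test on column x — row 1: (2/3)/2 = 1/3; row 2: entry 0 ≤ 0; row 3: entry 0 ≤ 0. Minimum is 1/3 at row 1 (s_1 leaves); pivot element 2.
Divide row 1 by 2; eliminate column x from the other rows.
Second iteration: most negative Z-row entry is -7/3 in column s_3, so s_3 enters.
Ratio test on column s_3 — row 1: entry -1/3 ≤ 0; row 2: entry -1 ≤ 0; row 3: (5/3)/(1/3) = 5. Minimum is 5 at row 3 (y leaves); pivot element 1/3.
Divide row 3 by 1/3; eliminate column s_3 from the other rows.
After both pivots, the entry at constraint row 3, column y is 3.

3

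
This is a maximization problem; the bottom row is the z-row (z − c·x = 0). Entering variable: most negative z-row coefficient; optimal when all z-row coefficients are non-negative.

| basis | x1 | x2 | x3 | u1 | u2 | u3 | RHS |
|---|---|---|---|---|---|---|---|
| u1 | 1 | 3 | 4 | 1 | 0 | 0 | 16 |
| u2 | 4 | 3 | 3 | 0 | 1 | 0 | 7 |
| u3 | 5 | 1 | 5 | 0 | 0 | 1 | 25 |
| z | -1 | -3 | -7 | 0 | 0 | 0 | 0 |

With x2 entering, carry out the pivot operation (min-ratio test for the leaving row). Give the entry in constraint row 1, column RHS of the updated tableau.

9

Ratio test on column x2 — row 1: 16/3 = 16/3; row 2: 7/3 = 7/3; row 3: 25/1 = 25. Minimum is 7/3 at row 2 (u2 leaves); pivot element 3.
Divide row 2 by 3; eliminate column x2 from the other rows.
Row 1 update in column RHS: 16 − 3·(7/3) = 9.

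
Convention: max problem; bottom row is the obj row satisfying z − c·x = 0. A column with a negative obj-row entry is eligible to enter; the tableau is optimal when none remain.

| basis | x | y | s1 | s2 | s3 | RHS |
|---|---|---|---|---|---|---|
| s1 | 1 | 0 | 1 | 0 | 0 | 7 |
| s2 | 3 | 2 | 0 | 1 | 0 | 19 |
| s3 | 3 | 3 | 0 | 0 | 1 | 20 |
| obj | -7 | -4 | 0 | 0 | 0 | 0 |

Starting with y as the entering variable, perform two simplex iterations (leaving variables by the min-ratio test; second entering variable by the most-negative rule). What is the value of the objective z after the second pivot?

Ratio test on column y — row 1: entry 0 ≤ 0; row 2: 19/2 = 19/2; row 3: 20/3 = 20/3. Minimum is 20/3 at row 3 (s3 leaves); pivot element 3.
Pivot on row 3; the obj-row RHS becomes 0 − (-4)·(20/3) = 80/3.
Next entering variable (most negative obj-row entry -3): x.
Ratio test on column x — row 1: 7/1 = 7; row 2: (17/3)/1 = 17/3; row 3: (20/3)/1 = 20/3. Minimum is 17/3 at row 2 (s2 leaves); pivot element 1.
After the second pivot the obj-row RHS is 80/3 − (-3)·(17/3) = 131/3.

131/3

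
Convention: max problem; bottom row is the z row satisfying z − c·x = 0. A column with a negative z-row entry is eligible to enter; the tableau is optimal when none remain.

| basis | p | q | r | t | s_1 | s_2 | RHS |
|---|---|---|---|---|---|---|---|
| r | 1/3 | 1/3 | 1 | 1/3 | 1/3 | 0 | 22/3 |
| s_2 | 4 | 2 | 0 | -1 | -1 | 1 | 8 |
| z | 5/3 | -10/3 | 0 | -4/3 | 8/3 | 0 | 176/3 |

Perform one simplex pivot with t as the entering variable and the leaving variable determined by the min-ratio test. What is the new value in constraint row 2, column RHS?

30

Ratio test on column t — row 1: (22/3)/(1/3) = 22; row 2: entry -1 ≤ 0. Minimum is 22 at row 1 (r leaves); pivot element 1/3.
Divide row 1 by 1/3; eliminate column t from the other rows.
Row 2 update in column RHS: 8 − (-1)·22 = 30.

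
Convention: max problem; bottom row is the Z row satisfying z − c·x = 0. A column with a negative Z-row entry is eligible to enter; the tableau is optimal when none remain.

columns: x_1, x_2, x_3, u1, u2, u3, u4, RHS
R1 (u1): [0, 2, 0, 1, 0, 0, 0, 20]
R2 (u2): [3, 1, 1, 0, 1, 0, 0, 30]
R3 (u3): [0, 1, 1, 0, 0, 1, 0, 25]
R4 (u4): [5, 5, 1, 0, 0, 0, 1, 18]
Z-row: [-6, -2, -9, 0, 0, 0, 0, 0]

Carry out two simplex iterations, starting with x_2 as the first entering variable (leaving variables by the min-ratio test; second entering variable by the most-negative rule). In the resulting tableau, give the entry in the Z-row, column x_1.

Ratio test on column x_2 — row 1: 20/2 = 10; row 2: 30/1 = 30; row 3: 25/1 = 25; row 4: 18/5 = 18/5. Minimum is 18/5 at row 4 (u4 leaves); pivot element 5.
Divide row 4 by 5; eliminate column x_2 from the other rows.
Second iteration: most negative Z-row entry is -43/5 in column x_3, so x_3 enters.
Ratio test on column x_3 — row 1: entry -2/5 ≤ 0; row 2: (132/5)/(4/5) = 33; row 3: (107/5)/(4/5) = 107/4; row 4: (18/5)/(1/5) = 18. Minimum is 18 at row 4 (x_2 leaves); pivot element 1/5.
Divide row 4 by 1/5; eliminate column x_3 from the other rows.
After both pivots, the entry at the Z-row, column x_1 is 39.

39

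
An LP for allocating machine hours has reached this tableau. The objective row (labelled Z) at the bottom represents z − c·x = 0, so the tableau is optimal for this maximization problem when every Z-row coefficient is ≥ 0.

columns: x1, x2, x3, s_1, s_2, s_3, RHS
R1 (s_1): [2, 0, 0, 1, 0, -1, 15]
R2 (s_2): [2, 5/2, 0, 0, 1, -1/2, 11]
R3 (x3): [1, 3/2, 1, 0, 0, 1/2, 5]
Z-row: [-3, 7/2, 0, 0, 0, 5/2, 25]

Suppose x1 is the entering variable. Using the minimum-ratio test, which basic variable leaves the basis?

x3

Column x1 entries and ratios — s_1: 15/2 = 15/2; s_2: 11/2 = 11/2; x3: 5/1 = 5.
Smallest ratio is 5 in the row of x3, so x3 leaves.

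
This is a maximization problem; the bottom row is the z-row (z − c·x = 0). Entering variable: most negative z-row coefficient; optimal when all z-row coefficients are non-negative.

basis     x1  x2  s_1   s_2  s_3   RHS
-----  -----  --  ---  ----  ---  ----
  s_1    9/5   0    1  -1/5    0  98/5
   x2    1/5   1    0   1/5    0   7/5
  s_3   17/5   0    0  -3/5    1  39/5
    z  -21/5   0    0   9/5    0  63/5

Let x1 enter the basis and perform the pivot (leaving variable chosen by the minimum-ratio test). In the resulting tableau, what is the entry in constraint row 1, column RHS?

Ratio test on column x1 — row 1: (98/5)/(9/5) = 98/9; row 2: (7/5)/(1/5) = 7; row 3: (39/5)/(17/5) = 39/17. Minimum is 39/17 at row 3 (s_3 leaves); pivot element 17/5.
Divide row 3 by 17/5; eliminate column x1 from the other rows.
Row 1 update in column RHS: 98/5 − (9/5)·(39/17) = 263/17.

263/17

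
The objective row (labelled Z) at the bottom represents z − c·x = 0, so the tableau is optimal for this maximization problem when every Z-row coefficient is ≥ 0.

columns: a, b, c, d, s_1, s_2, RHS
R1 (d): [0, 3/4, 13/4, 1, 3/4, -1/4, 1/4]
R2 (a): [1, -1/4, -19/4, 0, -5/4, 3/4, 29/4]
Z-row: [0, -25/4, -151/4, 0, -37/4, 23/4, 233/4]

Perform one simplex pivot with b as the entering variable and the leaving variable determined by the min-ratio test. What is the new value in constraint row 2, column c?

Ratio test on column b — row 1: (1/4)/(3/4) = 1/3; row 2: entry -1/4 ≤ 0. Minimum is 1/3 at row 1 (d leaves); pivot element 3/4.
Divide row 1 by 3/4; eliminate column b from the other rows.
Row 2 update in column c: -19/4 − (-1/4)·(13/3) = -11/3.

-11/3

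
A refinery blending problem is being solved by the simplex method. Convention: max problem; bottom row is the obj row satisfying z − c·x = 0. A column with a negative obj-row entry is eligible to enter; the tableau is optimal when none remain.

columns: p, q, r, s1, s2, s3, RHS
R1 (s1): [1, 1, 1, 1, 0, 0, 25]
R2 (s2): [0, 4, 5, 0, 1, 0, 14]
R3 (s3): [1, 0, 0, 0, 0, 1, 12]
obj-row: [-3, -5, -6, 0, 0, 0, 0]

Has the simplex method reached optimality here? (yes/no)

no

The obj-row has a negative entry -6 in column r, so it is not optimal.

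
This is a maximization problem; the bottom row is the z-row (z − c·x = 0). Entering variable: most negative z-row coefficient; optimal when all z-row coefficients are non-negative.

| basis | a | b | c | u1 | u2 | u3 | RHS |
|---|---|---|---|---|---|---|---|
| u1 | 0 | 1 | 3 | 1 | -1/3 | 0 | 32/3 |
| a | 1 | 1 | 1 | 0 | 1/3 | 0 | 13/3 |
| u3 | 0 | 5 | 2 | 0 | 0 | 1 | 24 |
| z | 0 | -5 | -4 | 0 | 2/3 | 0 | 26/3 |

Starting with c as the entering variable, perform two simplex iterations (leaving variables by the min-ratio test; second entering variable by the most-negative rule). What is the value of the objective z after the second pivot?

163/6

Ratio test on column c — row 1: (32/3)/3 = 32/9; row 2: (13/3)/1 = 13/3; row 3: 24/2 = 12. Minimum is 32/9 at row 1 (u1 leaves); pivot element 3.
Pivot on row 1; the z-row RHS becomes 26/3 − (-4)·(32/9) = 206/9.
Next entering variable (most negative z-row entry -11/3): b.
Ratio test on column b — row 1: (32/9)/(1/3) = 32/3; row 2: (7/9)/(2/3) = 7/6; row 3: (152/9)/(13/3) = 152/39. Minimum is 7/6 at row 2 (a leaves); pivot element 2/3.
After the second pivot the z-row RHS is 206/9 − (-11/3)·(7/6) = 163/6.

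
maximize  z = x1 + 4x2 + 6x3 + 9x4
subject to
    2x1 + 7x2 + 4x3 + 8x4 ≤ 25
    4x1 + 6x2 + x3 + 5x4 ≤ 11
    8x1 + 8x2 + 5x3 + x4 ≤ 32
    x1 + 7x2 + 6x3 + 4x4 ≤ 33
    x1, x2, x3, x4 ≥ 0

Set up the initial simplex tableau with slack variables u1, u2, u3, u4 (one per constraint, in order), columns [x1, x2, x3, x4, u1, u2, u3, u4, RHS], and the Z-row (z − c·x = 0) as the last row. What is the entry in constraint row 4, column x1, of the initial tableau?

Constraint 4 has coefficient 1 on x1.

1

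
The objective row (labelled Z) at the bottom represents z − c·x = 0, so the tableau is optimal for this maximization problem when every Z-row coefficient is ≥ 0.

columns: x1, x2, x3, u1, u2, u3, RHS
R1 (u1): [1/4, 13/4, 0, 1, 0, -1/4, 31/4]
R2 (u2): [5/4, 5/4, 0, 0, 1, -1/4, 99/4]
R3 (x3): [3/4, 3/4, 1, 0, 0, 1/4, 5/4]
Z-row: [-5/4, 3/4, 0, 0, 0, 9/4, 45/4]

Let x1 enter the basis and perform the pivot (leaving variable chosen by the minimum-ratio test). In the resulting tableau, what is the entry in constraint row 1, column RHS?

Ratio test on column x1 — row 1: (31/4)/(1/4) = 31; row 2: (99/4)/(5/4) = 99/5; row 3: (5/4)/(3/4) = 5/3. Minimum is 5/3 at row 3 (x3 leaves); pivot element 3/4.
Divide row 3 by 3/4; eliminate column x1 from the other rows.
Row 1 update in column RHS: 31/4 − (1/4)·(5/3) = 22/3.

22/3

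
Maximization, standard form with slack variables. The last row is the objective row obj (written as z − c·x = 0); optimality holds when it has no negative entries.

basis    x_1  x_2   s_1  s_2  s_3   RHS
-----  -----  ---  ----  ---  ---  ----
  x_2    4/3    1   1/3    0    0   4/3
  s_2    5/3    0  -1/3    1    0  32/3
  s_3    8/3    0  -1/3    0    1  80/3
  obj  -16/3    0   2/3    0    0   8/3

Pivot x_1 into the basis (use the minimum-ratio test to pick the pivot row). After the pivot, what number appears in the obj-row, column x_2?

4

Ratio test on column x_1 — row 1: (4/3)/(4/3) = 1; row 2: (32/3)/(5/3) = 32/5; row 3: (80/3)/(8/3) = 10. Minimum is 1 at row 1 (x_2 leaves); pivot element 4/3.
Divide row 1 by 4/3; eliminate column x_1 from the other rows.
obj-row update in column x_2: 0 − (-16/3)·(3/4) = 4.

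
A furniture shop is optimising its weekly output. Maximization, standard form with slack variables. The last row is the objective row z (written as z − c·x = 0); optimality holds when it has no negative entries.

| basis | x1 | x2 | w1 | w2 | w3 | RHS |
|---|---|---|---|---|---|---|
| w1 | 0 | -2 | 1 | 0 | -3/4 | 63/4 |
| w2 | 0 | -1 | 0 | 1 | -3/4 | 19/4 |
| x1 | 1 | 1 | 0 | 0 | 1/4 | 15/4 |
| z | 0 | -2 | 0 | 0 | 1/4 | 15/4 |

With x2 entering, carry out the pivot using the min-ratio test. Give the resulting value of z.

45/4

Ratio test on column x2 — row 1: entry -2 ≤ 0; row 2: entry -1 ≤ 0; row 3: (15/4)/1 = 15/4. Minimum is 15/4 at row 3 (x1 leaves); pivot element 1.
Pivot on row 3; the z-row RHS becomes 15/4 − (-2)·(15/4) = 45/4.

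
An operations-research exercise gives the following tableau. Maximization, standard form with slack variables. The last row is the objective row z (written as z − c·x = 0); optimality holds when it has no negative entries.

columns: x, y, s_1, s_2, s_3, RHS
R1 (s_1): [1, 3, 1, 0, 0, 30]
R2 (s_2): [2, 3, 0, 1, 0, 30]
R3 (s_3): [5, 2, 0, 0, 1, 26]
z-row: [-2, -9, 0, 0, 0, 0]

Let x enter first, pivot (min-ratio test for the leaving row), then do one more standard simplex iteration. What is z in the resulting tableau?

Ratio test on column x — row 1: 30/1 = 30; row 2: 30/2 = 15; row 3: 26/5 = 26/5. Minimum is 26/5 at row 3 (s_3 leaves); pivot element 5.
Pivot on row 3; the z-row RHS becomes 0 − (-2)·(26/5) = 52/5.
Next entering variable (most negative z-row entry -41/5): y.
Ratio test on column y — row 1: (124/5)/(13/5) = 124/13; row 2: (98/5)/(11/5) = 98/11; row 3: (26/5)/(2/5) = 13. Minimum is 98/11 at row 2 (s_2 leaves); pivot element 11/5.
After the second pivot the z-row RHS is 52/5 − (-41/5)·(98/11) = 918/11.

918/11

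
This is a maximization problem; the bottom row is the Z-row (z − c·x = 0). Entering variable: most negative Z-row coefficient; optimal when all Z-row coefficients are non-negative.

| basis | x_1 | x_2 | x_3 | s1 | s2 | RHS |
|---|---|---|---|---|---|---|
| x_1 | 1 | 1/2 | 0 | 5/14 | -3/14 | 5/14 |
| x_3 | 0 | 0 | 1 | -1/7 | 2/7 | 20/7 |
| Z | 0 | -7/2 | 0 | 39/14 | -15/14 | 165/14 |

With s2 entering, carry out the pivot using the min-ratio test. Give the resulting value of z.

Ratio test on column s2 — row 1: entry -3/14 ≤ 0; row 2: (20/7)/(2/7) = 10. Minimum is 10 at row 2 (x_3 leaves); pivot element 2/7.
Pivot on row 2; the Z-row RHS becomes 165/14 − (-15/14)·10 = 45/2.

45/2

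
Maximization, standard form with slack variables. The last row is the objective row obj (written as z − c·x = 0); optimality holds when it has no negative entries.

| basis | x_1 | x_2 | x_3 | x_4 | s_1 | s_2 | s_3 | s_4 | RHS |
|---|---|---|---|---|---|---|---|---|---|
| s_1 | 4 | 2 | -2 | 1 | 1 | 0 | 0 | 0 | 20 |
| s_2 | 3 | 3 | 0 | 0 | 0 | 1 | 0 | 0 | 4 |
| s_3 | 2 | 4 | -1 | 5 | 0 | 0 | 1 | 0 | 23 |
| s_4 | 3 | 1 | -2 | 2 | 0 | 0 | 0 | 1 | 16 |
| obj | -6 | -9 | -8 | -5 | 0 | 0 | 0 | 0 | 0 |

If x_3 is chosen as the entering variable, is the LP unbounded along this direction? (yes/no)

Every constraint-row entry in column x_3 is ≤ 0, so increasing x_3 is unbounded.

yes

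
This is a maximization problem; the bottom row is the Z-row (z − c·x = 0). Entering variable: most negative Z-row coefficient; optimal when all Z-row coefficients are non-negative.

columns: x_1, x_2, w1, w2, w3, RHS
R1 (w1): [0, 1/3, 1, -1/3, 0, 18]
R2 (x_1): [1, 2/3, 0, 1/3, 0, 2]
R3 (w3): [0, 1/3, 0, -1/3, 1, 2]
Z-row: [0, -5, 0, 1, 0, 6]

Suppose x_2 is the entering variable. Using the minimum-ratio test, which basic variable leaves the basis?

x_1

Column x_2 entries and ratios — w1: 18/(1/3) = 54; x_1: 2/(2/3) = 3; w3: 2/(1/3) = 6.
Smallest ratio is 3 in the row of x_1, so x_1 leaves.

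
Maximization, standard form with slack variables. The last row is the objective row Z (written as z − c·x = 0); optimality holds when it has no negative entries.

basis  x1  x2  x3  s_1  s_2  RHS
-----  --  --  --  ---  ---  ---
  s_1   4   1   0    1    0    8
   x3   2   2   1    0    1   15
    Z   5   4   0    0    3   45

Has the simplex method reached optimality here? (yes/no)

yes

Every Z-row coefficient is ≥ 0, so the tableau is optimal.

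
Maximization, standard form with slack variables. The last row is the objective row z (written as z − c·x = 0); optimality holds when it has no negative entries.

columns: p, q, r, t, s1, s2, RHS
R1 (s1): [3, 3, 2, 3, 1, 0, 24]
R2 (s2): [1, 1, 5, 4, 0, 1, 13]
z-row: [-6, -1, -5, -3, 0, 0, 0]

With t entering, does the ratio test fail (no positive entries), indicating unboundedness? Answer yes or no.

no

Column t has positive entries in row(s) 1, 2, so the ratio test bounds it — not unbounded.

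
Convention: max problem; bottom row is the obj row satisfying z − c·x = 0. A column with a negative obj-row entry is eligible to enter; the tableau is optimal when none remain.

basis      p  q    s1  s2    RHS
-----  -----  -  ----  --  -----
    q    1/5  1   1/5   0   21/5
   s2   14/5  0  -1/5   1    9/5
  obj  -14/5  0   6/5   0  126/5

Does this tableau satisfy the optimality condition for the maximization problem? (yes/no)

no

The obj-row has a negative entry -14/5 in column p, so it is not optimal.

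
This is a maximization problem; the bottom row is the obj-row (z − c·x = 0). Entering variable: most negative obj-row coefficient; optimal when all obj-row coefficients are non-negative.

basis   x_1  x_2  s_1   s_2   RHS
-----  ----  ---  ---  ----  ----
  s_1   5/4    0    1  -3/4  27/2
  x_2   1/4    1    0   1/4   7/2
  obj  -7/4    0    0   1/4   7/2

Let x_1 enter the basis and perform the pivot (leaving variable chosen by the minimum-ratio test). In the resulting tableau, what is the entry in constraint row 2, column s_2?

2/5

Ratio test on column x_1 — row 1: (27/2)/(5/4) = 54/5; row 2: (7/2)/(1/4) = 14. Minimum is 54/5 at row 1 (s_1 leaves); pivot element 5/4.
Divide row 1 by 5/4; eliminate column x_1 from the other rows.
Row 2 update in column s_2: 1/4 − (1/4)·(-3/5) = 2/5.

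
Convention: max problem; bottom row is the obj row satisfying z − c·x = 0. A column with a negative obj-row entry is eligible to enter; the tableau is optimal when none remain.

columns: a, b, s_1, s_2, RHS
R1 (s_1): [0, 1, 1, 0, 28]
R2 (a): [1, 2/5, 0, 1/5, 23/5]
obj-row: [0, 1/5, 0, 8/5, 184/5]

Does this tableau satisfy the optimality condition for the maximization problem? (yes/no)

yes

Every obj-row coefficient is ≥ 0, so the tableau is optimal.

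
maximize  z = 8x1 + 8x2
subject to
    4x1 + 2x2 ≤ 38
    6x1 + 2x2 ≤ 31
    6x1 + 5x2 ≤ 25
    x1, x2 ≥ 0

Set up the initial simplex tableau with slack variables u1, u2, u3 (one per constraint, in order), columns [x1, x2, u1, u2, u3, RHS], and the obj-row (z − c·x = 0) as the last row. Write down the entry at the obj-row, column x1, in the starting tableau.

-8

The obj-row carries the negated objective coefficients: the x1 entry is -8.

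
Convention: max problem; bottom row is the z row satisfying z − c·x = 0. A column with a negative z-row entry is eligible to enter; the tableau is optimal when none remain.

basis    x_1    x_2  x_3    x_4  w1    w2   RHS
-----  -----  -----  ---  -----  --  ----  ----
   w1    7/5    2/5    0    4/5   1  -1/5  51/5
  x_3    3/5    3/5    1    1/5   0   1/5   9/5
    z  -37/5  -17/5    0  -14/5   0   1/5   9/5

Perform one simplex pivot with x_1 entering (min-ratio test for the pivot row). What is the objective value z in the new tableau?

Ratio test on column x_1 — row 1: (51/5)/(7/5) = 51/7; row 2: (9/5)/(3/5) = 3. Minimum is 3 at row 2 (x_3 leaves); pivot element 3/5.
Pivot on row 2; the z-row RHS becomes 9/5 − (-37/5)·3 = 24.

24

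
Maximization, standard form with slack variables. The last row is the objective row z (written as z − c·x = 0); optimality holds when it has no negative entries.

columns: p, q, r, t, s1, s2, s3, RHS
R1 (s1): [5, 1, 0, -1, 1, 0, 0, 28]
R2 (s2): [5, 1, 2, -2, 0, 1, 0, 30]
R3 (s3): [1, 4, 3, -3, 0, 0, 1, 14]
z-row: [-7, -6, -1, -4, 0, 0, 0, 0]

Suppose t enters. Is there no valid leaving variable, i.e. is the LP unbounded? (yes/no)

Every constraint-row entry in column t is ≤ 0, so increasing t is unbounded.

yes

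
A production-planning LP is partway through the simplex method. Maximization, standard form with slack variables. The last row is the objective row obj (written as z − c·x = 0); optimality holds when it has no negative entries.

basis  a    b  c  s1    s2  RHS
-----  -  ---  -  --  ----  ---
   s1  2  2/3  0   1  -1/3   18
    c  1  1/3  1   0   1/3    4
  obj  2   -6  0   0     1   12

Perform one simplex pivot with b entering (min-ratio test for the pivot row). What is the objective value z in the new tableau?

Ratio test on column b — row 1: 18/(2/3) = 27; row 2: 4/(1/3) = 12. Minimum is 12 at row 2 (c leaves); pivot element 1/3.
Pivot on row 2; the obj-row RHS becomes 12 − (-6)·12 = 84.

84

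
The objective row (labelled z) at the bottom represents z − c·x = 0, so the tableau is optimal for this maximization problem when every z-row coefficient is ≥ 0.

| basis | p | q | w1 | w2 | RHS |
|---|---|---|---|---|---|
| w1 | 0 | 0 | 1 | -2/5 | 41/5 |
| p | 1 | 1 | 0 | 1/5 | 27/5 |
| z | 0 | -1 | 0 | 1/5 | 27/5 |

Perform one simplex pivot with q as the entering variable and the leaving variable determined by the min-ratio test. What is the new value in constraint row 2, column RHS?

27/5

Ratio test on column q — row 1: entry 0 ≤ 0; row 2: (27/5)/1 = 27/5. Minimum is 27/5 at row 2 (p leaves); pivot element 1.
Divide row 2 by 1; eliminate column q from the other rows.
In the new row 2, the RHS entry is the old entry divided by the pivot: (27/5)/1 = 27/5.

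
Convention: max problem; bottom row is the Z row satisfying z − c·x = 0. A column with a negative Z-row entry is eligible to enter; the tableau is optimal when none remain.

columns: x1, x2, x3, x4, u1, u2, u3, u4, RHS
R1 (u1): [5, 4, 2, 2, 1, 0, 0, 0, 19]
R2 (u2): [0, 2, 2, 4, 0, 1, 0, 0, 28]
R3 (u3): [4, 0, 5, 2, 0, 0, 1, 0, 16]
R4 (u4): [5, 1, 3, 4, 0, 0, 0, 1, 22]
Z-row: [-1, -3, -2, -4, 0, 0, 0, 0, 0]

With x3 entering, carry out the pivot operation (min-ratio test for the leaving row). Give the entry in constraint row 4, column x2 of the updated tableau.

1

Ratio test on column x3 — row 1: 19/2 = 19/2; row 2: 28/2 = 14; row 3: 16/5 = 16/5; row 4: 22/3 = 22/3. Minimum is 16/5 at row 3 (u3 leaves); pivot element 5.
Divide row 3 by 5; eliminate column x3 from the other rows.
Row 4 update in column x2: 1 − 3·0 = 1.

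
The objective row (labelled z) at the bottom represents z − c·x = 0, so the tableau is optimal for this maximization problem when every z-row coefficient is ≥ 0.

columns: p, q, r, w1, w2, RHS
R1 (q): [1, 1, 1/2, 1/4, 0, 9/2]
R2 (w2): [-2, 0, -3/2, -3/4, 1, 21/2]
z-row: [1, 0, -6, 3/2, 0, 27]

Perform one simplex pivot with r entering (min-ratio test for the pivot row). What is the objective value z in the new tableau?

81

Ratio test on column r — row 1: (9/2)/(1/2) = 9; row 2: entry -3/2 ≤ 0. Minimum is 9 at row 1 (q leaves); pivot element 1/2.
Pivot on row 1; the z-row RHS becomes 27 − (-6)·9 = 81.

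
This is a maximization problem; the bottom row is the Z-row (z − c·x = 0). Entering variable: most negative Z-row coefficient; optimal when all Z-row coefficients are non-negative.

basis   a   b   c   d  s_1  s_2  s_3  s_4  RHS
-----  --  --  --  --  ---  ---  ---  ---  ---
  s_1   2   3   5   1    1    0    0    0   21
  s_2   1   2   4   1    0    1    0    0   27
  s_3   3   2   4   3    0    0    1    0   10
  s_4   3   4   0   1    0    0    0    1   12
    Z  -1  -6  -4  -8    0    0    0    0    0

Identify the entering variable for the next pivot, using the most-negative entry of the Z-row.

d

Negative Z-row entries: a: -1, b: -6, c: -4, d: -8.
The most negative is -8 in column d, so d enters.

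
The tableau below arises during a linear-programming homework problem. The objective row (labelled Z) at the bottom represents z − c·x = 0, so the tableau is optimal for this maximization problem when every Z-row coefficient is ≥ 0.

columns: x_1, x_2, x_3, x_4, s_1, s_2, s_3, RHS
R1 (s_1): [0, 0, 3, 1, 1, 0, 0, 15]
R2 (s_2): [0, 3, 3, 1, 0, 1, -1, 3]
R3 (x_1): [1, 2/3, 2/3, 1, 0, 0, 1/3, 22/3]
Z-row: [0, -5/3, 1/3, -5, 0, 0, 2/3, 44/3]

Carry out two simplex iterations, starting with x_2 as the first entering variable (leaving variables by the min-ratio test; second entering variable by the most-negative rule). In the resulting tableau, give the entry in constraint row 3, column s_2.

Ratio test on column x_2 — row 1: entry 0 ≤ 0; row 2: 3/3 = 1; row 3: (22/3)/(2/3) = 11. Minimum is 1 at row 2 (s_2 leaves); pivot element 3.
Divide row 2 by 3; eliminate column x_2 from the other rows.
Second iteration: most negative Z-row entry is -40/9 in column x_4, so x_4 enters.
Ratio test on column x_4 — row 1: 15/1 = 15; row 2: 1/(1/3) = 3; row 3: (20/3)/(7/9) = 60/7. Minimum is 3 at row 2 (x_2 leaves); pivot element 1/3.
Divide row 2 by 1/3; eliminate column x_4 from the other rows.
After both pivots, the entry at constraint row 3, column s_2 is -1.

-1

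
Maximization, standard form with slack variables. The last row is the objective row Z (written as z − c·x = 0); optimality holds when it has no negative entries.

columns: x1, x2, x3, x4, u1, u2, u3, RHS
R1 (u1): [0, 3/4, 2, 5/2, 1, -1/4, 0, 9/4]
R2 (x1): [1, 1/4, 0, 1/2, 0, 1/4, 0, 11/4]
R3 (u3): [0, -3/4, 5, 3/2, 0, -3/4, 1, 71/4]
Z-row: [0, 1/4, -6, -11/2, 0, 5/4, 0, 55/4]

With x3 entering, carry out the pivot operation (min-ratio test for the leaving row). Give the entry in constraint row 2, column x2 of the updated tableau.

Ratio test on column x3 — row 1: (9/4)/2 = 9/8; row 2: entry 0 ≤ 0; row 3: (71/4)/5 = 71/20. Minimum is 9/8 at row 1 (u1 leaves); pivot element 2.
Divide row 1 by 2; eliminate column x3 from the other rows.
Row 2 update in column x2: 1/4 − 0·(3/8) = 1/4.

1/4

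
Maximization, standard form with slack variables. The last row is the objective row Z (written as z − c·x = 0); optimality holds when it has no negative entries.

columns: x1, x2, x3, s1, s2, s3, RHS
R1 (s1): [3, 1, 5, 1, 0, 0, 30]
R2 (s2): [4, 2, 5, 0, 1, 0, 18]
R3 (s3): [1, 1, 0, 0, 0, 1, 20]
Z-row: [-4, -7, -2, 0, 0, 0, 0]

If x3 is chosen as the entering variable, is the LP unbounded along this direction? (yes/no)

Column x3 has positive entries in row(s) 1, 2, so the ratio test bounds it — not unbounded.

no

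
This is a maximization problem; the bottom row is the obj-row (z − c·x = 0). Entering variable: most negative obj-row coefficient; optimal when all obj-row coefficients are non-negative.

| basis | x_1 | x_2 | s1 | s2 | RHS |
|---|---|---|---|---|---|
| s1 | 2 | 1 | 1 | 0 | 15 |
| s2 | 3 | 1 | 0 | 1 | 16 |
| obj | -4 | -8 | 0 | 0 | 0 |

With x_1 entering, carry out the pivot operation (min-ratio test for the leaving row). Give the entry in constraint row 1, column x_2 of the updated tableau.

1/3

Ratio test on column x_1 — row 1: 15/2 = 15/2; row 2: 16/3 = 16/3. Minimum is 16/3 at row 2 (s2 leaves); pivot element 3.
Divide row 2 by 3; eliminate column x_1 from the other rows.
Row 1 update in column x_2: 1 − 2·(1/3) = 1/3.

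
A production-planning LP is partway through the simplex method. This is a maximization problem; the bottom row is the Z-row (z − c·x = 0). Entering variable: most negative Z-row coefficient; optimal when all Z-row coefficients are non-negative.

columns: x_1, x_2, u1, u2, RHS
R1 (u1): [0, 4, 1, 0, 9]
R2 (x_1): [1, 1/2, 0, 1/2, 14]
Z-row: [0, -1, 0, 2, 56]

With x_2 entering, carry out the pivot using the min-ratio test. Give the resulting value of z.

233/4

Ratio test on column x_2 — row 1: 9/4 = 9/4; row 2: 14/(1/2) = 28. Minimum is 9/4 at row 1 (u1 leaves); pivot element 4.
Pivot on row 1; the Z-row RHS becomes 56 − (-1)·(9/4) = 233/4.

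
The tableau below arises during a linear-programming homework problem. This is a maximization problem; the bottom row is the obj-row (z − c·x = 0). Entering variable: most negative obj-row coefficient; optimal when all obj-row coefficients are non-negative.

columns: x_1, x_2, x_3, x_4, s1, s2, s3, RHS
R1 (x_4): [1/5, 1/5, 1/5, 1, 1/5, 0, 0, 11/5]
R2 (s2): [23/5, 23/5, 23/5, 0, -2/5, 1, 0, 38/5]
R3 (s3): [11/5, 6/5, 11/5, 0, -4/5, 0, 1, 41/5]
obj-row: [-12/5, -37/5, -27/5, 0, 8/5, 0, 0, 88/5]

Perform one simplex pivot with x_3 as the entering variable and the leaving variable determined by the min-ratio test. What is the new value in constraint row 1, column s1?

5/23

Ratio test on column x_3 — row 1: (11/5)/(1/5) = 11; row 2: (38/5)/(23/5) = 38/23; row 3: (41/5)/(11/5) = 41/11. Minimum is 38/23 at row 2 (s2 leaves); pivot element 23/5.
Divide row 2 by 23/5; eliminate column x_3 from the other rows.
Row 1 update in column s1: 1/5 − (1/5)·(-2/23) = 5/23.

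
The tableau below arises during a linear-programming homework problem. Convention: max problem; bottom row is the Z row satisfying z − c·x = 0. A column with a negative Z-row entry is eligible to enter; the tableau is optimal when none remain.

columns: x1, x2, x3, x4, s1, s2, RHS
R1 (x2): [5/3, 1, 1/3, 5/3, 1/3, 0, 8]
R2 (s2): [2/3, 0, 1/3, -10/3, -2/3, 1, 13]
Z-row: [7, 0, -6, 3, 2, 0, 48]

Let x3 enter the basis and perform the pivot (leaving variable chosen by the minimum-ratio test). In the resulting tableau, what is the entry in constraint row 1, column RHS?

24

Ratio test on column x3 — row 1: 8/(1/3) = 24; row 2: 13/(1/3) = 39. Minimum is 24 at row 1 (x2 leaves); pivot element 1/3.
Divide row 1 by 1/3; eliminate column x3 from the other rows.
In the new row 1, the RHS entry is the old entry divided by the pivot: 8/(1/3) = 24.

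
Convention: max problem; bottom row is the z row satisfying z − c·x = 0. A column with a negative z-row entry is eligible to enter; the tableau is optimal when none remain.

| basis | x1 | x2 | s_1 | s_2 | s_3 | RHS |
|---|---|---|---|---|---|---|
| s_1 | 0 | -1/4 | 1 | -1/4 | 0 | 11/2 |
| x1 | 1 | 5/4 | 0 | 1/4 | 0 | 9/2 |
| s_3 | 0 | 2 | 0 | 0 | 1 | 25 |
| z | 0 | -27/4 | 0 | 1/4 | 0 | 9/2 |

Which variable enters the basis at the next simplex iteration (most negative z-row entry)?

Negative z-row entries: x2: -27/4.
The most negative is -27/4 in column x2, so x2 enters.

x2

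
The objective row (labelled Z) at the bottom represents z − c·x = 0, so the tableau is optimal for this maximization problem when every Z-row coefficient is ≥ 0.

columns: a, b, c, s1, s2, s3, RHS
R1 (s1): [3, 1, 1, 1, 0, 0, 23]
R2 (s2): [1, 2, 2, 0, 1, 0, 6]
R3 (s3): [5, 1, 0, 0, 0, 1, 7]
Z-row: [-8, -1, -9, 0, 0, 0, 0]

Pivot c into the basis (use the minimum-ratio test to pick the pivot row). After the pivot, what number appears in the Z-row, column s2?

9/2

Ratio test on column c — row 1: 23/1 = 23; row 2: 6/2 = 3; row 3: entry 0 ≤ 0. Minimum is 3 at row 2 (s2 leaves); pivot element 2.
Divide row 2 by 2; eliminate column c from the other rows.
Z-row update in column s2: 0 − (-9)·(1/2) = 9/2.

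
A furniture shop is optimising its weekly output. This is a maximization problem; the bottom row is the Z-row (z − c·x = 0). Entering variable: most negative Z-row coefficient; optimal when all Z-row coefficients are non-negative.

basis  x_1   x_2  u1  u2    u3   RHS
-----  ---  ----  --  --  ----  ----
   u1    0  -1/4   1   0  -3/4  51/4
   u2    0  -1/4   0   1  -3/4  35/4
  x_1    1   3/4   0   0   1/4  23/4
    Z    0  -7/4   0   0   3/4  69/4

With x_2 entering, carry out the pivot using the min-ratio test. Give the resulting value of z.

92/3

Ratio test on column x_2 — row 1: entry -1/4 ≤ 0; row 2: entry -1/4 ≤ 0; row 3: (23/4)/(3/4) = 23/3. Minimum is 23/3 at row 3 (x_1 leaves); pivot element 3/4.
Pivot on row 3; the Z-row RHS becomes 69/4 − (-7/4)·(23/3) = 92/3.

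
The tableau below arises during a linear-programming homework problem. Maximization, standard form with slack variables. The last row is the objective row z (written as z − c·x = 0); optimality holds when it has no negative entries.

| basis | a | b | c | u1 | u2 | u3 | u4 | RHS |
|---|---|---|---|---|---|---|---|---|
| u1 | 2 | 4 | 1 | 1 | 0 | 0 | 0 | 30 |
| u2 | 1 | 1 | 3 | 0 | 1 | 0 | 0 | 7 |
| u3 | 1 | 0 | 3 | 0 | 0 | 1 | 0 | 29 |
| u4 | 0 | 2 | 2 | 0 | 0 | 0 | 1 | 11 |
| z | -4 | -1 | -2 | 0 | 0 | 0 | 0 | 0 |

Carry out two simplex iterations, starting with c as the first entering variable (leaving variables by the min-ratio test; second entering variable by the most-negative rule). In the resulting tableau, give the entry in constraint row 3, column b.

Ratio test on column c — row 1: 30/1 = 30; row 2: 7/3 = 7/3; row 3: 29/3 = 29/3; row 4: 11/2 = 11/2. Minimum is 7/3 at row 2 (u2 leaves); pivot element 3.
Divide row 2 by 3; eliminate column c from the other rows.
Second iteration: most negative z-row entry is -10/3 in column a, so a enters.
Ratio test on column a — row 1: (83/3)/(5/3) = 83/5; row 2: (7/3)/(1/3) = 7; row 3: entry 0 ≤ 0; row 4: entry -2/3 ≤ 0. Minimum is 7 at row 2 (c leaves); pivot element 1/3.
Divide row 2 by 1/3; eliminate column a from the other rows.
After both pivots, the entry at constraint row 3, column b is -1.

-1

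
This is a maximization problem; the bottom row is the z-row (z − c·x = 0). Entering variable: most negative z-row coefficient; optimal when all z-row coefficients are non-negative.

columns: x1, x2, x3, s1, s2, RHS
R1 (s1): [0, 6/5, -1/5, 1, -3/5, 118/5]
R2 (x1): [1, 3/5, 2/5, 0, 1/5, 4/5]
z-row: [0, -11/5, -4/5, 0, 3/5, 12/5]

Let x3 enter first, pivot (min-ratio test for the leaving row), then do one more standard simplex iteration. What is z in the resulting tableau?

16/3

Ratio test on column x3 — row 1: entry -1/5 ≤ 0; row 2: (4/5)/(2/5) = 2. Minimum is 2 at row 2 (x1 leaves); pivot element 2/5.
Pivot on row 2; the z-row RHS becomes 12/5 − (-4/5)·2 = 4.
Next entering variable (most negative z-row entry -1): x2.
Ratio test on column x2 — row 1: 24/(3/2) = 16; row 2: 2/(3/2) = 4/3. Minimum is 4/3 at row 2 (x3 leaves); pivot element 3/2.
After the second pivot the z-row RHS is 4 − (-1)·(4/3) = 16/3.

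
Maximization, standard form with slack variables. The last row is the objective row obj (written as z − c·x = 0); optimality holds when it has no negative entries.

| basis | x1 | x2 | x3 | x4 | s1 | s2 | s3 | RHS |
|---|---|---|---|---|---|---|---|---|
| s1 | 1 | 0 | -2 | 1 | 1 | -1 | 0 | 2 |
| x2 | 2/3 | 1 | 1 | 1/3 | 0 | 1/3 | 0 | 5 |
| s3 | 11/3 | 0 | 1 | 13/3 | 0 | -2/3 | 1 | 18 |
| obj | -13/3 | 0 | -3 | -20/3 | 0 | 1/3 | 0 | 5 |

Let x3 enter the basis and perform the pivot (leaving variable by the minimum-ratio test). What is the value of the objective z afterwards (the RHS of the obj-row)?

20

Ratio test on column x3 — row 1: entry -2 ≤ 0; row 2: 5/1 = 5; row 3: 18/1 = 18. Minimum is 5 at row 2 (x2 leaves); pivot element 1.
Pivot on row 2; the obj-row RHS becomes 5 − (-3)·5 = 20.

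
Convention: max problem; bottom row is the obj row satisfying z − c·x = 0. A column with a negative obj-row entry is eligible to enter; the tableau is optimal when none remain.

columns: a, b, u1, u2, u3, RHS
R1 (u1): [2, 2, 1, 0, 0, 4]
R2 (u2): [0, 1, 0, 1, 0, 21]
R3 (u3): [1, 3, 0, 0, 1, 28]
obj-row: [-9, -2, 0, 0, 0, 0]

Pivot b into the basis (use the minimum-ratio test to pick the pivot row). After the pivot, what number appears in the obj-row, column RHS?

4

Ratio test on column b — row 1: 4/2 = 2; row 2: 21/1 = 21; row 3: 28/3 = 28/3. Minimum is 2 at row 1 (u1 leaves); pivot element 2.
Divide row 1 by 2; eliminate column b from the other rows.
obj-row update in column RHS: 0 − (-2)·2 = 4.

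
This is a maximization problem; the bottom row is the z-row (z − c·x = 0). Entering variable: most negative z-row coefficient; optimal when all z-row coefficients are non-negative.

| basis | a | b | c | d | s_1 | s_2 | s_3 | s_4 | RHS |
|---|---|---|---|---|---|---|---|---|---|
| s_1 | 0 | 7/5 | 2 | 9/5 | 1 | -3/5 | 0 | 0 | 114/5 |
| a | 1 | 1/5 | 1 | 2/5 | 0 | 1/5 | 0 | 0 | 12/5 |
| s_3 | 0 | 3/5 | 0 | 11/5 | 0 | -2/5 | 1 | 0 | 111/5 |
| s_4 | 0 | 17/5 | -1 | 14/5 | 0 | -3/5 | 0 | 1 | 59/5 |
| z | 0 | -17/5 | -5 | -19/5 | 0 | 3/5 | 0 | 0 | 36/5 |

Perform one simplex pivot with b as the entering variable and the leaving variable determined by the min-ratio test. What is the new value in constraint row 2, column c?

Ratio test on column b — row 1: (114/5)/(7/5) = 114/7; row 2: (12/5)/(1/5) = 12; row 3: (111/5)/(3/5) = 37; row 4: (59/5)/(17/5) = 59/17. Minimum is 59/17 at row 4 (s_4 leaves); pivot element 17/5.
Divide row 4 by 17/5; eliminate column b from the other rows.
Row 2 update in column c: 1 − (1/5)·(-5/17) = 18/17.

18/17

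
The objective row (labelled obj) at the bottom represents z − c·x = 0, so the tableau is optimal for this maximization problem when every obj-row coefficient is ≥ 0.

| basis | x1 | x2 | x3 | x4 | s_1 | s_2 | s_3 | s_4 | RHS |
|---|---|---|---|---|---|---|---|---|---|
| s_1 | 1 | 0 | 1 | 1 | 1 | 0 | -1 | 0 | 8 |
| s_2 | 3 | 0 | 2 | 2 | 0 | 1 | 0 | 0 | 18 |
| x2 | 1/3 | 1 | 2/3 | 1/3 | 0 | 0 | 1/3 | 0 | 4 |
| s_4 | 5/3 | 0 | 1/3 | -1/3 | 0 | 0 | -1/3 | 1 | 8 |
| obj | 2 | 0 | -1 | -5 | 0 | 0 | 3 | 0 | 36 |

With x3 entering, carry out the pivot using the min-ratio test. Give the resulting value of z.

42

Ratio test on column x3 — row 1: 8/1 = 8; row 2: 18/2 = 9; row 3: 4/(2/3) = 6; row 4: 8/(1/3) = 24. Minimum is 6 at row 3 (x2 leaves); pivot element 2/3.
Pivot on row 3; the obj-row RHS becomes 36 − (-1)·6 = 42.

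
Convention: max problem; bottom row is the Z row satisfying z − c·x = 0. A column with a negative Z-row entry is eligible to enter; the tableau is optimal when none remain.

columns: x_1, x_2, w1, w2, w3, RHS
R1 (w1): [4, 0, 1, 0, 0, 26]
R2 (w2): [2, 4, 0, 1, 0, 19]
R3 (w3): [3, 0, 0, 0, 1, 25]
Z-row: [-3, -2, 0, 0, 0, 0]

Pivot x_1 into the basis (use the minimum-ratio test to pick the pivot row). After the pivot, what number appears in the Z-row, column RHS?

39/2

Ratio test on column x_1 — row 1: 26/4 = 13/2; row 2: 19/2 = 19/2; row 3: 25/3 = 25/3. Minimum is 13/2 at row 1 (w1 leaves); pivot element 4.
Divide row 1 by 4; eliminate column x_1 from the other rows.
Z-row update in column RHS: 0 − (-3)·(13/2) = 39/2.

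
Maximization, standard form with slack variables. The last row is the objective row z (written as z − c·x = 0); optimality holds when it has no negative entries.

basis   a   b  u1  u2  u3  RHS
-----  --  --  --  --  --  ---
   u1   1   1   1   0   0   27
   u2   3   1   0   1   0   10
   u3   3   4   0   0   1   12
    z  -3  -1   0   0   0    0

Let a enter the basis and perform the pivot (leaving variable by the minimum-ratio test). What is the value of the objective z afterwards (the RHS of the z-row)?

10

Ratio test on column a — row 1: 27/1 = 27; row 2: 10/3 = 10/3; row 3: 12/3 = 4. Minimum is 10/3 at row 2 (u2 leaves); pivot element 3.
Pivot on row 2; the z-row RHS becomes 0 − (-3)·(10/3) = 10.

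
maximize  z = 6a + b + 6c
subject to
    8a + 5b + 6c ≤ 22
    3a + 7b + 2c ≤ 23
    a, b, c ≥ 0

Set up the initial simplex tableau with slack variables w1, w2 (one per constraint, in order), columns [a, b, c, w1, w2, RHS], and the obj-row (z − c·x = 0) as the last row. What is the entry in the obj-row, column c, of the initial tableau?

-6

The obj-row carries the negated objective coefficients: the c entry is -6.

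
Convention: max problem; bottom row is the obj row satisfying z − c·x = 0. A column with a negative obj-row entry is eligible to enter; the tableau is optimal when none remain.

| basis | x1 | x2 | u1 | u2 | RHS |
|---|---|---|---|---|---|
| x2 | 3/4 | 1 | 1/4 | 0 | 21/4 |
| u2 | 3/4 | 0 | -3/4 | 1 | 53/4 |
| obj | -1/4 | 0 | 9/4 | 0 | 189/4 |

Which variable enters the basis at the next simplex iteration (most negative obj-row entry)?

Negative obj-row entries: x1: -1/4.
The most negative is -1/4 in column x1, so x1 enters.

x1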